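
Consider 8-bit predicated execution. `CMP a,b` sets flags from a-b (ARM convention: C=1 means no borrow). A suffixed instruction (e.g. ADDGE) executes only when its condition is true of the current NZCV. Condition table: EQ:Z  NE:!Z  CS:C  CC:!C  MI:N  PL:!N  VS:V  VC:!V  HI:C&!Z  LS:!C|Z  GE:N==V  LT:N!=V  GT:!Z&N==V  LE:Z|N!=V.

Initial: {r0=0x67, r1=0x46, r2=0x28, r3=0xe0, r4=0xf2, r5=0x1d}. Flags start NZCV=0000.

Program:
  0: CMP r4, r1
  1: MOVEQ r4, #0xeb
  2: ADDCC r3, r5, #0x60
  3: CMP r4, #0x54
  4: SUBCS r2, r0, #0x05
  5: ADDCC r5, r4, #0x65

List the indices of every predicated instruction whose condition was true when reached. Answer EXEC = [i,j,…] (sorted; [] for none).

EXEC = [4]

0: ✓ CMP  NZCV=1010
1: · MOVEQ
2: · ADDCC
3: ✓ CMP  NZCV=1010
4: ✓ SUBCS  r2←0x62
5: · ADDCC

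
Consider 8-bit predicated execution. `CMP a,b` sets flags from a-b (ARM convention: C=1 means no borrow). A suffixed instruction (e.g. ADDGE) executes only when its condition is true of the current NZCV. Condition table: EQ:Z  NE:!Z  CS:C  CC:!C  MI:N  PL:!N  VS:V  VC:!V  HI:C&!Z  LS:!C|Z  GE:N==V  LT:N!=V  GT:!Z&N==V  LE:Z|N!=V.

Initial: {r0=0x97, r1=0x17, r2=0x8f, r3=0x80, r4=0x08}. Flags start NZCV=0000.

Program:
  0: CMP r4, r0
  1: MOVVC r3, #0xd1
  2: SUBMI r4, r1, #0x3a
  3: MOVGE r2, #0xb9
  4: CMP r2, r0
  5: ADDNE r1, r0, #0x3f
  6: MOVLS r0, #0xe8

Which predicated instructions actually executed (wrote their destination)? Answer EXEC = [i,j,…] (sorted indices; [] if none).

0: ✓ CMP  NZCV=0000
1: ✓ MOVVC  r3←0xd1
2: · SUBMI
3: ✓ MOVGE  r2←0xb9
4: ✓ CMP  NZCV=0010
5: ✓ ADDNE  r1←0xd6
6: · MOVLS

EXEC = [1,3,5]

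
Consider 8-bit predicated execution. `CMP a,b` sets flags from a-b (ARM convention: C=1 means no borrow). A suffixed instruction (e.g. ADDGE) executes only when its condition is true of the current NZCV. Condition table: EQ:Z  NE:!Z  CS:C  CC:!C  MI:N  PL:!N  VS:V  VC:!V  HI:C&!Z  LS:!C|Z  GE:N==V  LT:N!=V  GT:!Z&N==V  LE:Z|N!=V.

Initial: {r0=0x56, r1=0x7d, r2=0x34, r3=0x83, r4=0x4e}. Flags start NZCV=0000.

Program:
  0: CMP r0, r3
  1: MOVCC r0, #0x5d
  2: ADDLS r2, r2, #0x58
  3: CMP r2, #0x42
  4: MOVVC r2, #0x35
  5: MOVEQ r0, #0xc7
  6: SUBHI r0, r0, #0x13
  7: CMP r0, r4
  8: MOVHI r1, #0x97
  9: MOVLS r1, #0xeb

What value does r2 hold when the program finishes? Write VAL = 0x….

VAL = 0x8c

0: ✓ CMP  NZCV=1001
1: ✓ MOVCC  r0←0x5d
2: ✓ ADDLS  r2←0x8c
3: ✓ CMP  NZCV=0011
4: · MOVVC
5: · MOVEQ
6: ✓ SUBHI  r0←0x4a
7: ✓ CMP  NZCV=1000
8: · MOVHI
9: ✓ MOVLS  r1←0xeb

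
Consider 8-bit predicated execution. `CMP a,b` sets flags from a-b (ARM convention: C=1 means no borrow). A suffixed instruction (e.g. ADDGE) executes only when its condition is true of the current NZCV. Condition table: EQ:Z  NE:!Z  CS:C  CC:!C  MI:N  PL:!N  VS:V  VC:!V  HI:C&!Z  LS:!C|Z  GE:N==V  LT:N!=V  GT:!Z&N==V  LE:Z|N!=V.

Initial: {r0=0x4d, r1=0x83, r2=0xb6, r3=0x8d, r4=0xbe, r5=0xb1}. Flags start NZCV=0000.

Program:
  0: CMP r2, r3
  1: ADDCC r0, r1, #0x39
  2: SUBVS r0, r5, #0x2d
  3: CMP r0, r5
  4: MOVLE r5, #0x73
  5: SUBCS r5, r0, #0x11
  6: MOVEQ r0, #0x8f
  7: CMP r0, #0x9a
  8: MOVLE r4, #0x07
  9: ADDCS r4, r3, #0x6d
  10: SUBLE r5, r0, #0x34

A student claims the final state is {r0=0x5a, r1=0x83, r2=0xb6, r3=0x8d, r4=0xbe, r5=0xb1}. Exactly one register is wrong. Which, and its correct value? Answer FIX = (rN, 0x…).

FIX = (r0, 0x4d)

0: ✓ CMP  NZCV=0010
1: · ADDCC
2: · SUBVS
3: ✓ CMP  NZCV=1001
4: · MOVLE
5: · SUBCS
6: · MOVEQ
7: ✓ CMP  NZCV=1001
8: · MOVLE
9: · ADDCS
10: · SUBLE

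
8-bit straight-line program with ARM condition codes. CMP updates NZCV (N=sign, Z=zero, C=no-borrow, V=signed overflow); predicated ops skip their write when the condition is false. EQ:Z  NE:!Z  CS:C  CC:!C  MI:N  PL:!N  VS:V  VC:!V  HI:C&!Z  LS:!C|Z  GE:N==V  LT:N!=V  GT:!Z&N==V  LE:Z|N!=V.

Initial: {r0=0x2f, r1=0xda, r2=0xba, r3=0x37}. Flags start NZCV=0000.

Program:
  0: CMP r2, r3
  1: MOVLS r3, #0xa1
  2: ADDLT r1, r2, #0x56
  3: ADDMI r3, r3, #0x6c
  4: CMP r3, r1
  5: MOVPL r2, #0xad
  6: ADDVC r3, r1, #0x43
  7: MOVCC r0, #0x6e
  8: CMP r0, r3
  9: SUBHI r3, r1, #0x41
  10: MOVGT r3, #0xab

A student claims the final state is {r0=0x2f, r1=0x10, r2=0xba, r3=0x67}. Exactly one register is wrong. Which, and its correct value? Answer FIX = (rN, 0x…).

FIX = (r3, 0x53)

0: ✓ CMP  NZCV=1010
1: · MOVLS
2: ✓ ADDLT  r1←0x10
3: ✓ ADDMI  r3←0xa3
4: ✓ CMP  NZCV=1010
5: · MOVPL
6: ✓ ADDVC  r3←0x53
7: · MOVCC
8: ✓ CMP  NZCV=1000
9: · SUBHI
10: · MOVGT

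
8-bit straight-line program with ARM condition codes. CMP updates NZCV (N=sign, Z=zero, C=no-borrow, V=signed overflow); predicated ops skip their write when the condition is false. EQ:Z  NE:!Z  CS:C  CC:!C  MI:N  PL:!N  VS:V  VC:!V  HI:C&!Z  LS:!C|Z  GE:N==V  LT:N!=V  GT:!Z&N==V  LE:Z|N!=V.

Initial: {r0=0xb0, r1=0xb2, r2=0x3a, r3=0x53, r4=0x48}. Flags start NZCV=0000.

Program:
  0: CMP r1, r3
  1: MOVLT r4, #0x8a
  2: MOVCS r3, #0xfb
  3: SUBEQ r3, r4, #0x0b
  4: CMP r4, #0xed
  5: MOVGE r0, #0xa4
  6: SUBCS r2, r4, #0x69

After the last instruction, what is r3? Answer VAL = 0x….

VAL = 0xfb

0: ✓ CMP  NZCV=0011
1: ✓ MOVLT  r4←0x8a
2: ✓ MOVCS  r3←0xfb
3: · SUBEQ
4: ✓ CMP  NZCV=1000
5: · MOVGE
6: · SUBCS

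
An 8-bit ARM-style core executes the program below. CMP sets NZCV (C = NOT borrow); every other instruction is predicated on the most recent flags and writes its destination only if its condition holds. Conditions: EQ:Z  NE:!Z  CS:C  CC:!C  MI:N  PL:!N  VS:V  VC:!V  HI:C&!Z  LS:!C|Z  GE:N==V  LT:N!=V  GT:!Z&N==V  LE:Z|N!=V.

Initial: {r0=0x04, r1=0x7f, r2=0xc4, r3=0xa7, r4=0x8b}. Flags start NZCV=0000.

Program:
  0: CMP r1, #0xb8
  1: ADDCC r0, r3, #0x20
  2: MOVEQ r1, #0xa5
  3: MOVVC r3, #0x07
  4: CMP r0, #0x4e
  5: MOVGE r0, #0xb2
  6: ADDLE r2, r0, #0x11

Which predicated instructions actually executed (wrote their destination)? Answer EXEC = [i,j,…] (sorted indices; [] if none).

[0] flags=1001 → (cmp)
[1] flags=1001 CC?T → r0=0xc7
[2] flags=1001 EQ?F → skip
[3] flags=1001 VC?F → skip
[4] flags=0011 → (cmp)
[5] flags=0011 GE?F → skip
[6] flags=0011 LE?T → r2=0xd8

EXEC = [1,6]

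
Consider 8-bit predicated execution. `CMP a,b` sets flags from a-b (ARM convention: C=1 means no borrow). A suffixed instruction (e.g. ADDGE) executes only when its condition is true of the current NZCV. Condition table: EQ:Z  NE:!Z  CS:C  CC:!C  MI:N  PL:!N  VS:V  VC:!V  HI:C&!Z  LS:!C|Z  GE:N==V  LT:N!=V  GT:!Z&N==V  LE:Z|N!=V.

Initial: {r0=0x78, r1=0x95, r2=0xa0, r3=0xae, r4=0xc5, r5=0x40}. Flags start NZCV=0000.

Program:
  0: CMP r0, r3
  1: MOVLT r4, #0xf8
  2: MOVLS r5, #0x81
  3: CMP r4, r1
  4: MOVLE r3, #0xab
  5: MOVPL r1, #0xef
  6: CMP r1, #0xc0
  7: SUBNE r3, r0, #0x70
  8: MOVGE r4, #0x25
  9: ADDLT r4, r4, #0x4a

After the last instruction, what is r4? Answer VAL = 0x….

VAL = 0x25

0: ✓ CMP  NZCV=1001
1: · MOVLT
2: ✓ MOVLS  r5←0x81
3: ✓ CMP  NZCV=0010
4: · MOVLE
5: ✓ MOVPL  r1←0xef
6: ✓ CMP  NZCV=0010
7: ✓ SUBNE  r3←0x08
8: ✓ MOVGE  r4←0x25
9: · ADDLT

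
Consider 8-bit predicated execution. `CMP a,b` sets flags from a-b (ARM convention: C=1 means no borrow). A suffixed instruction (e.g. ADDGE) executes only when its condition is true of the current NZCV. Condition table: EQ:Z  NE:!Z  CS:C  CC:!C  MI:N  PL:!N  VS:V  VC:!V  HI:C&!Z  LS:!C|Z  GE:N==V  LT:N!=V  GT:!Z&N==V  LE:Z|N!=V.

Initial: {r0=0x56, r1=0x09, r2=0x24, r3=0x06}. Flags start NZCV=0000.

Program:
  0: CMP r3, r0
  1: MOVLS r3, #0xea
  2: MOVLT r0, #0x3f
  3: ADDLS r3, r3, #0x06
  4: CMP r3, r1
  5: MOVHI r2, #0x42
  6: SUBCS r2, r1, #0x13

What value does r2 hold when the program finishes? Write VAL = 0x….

VAL = 0xf6

[0] flags=1000 → (cmp)
[1] flags=1000 LS?T → r3=0xea
[2] flags=1000 LT?T → r0=0x3f
[3] flags=1000 LS?T → r3=0xf0
[4] flags=1010 → (cmp)
[5] flags=1010 HI?T → r2=0x42
[6] flags=1010 CS?T → r2=0xf6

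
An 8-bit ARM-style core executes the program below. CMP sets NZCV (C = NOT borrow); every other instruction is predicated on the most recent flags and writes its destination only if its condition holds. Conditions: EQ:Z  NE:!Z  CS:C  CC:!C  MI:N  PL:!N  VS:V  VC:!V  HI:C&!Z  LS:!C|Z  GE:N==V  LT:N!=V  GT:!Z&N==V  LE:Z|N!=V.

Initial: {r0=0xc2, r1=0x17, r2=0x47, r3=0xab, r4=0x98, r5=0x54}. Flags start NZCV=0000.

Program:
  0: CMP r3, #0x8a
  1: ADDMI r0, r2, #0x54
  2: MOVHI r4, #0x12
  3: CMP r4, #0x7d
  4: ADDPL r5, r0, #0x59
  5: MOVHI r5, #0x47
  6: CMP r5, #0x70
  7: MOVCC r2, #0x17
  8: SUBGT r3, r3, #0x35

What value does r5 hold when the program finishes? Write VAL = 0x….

VAL = 0x54

[0] flags=0010 → (cmp)
[1] flags=0010 MI?F → skip
[2] flags=0010 HI?T → r4=0x12
[3] flags=1000 → (cmp)
[4] flags=1000 PL?F → skip
[5] flags=1000 HI?F → skip
[6] flags=1000 → (cmp)
[7] flags=1000 CC?T → r2=0x17
[8] flags=1000 GT?F → skip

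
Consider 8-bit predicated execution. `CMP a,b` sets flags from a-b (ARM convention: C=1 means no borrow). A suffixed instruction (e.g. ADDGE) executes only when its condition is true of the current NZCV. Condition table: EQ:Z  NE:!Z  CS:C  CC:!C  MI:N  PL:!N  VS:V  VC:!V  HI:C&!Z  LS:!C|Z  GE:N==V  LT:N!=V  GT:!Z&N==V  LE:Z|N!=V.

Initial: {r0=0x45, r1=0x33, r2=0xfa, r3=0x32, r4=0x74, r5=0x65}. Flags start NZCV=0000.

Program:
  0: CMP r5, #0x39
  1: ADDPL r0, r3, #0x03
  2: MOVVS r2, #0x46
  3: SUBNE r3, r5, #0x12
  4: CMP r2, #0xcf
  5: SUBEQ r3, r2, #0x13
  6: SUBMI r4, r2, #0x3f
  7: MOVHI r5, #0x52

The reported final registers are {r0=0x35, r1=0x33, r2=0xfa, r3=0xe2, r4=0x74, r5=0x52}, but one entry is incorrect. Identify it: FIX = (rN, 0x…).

FIX = (r3, 0x53)

[0] flags=0010 → (cmp)
[1] flags=0010 PL?T → r0=0x35
[2] flags=0010 VS?F → skip
[3] flags=0010 NE?T → r3=0x53
[4] flags=0010 → (cmp)
[5] flags=0010 EQ?F → skip
[6] flags=0010 MI?F → skip
[7] flags=0010 HI?T → r5=0x52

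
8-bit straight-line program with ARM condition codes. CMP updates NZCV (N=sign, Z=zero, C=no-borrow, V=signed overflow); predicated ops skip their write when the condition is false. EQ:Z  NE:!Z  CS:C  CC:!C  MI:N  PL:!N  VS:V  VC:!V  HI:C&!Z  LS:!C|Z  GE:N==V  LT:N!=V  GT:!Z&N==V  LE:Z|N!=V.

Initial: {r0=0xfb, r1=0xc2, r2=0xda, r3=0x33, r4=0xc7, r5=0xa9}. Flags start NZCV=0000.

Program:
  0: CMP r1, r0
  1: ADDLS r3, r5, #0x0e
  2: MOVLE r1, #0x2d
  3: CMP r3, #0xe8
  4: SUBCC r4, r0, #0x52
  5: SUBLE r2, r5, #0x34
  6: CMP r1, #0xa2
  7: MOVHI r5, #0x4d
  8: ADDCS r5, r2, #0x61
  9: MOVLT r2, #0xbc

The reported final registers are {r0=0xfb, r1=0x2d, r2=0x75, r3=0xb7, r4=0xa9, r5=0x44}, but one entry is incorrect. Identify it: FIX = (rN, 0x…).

FIX = (r5, 0xa9)

[0] flags=1000 → (cmp)
[1] flags=1000 LS?T → r3=0xb7
[2] flags=1000 LE?T → r1=0x2d
[3] flags=1000 → (cmp)
[4] flags=1000 CC?T → r4=0xa9
[5] flags=1000 LE?T → r2=0x75
[6] flags=1001 → (cmp)
[7] flags=1001 HI?F → skip
[8] flags=1001 CS?F → skip
[9] flags=1001 LT?F → skip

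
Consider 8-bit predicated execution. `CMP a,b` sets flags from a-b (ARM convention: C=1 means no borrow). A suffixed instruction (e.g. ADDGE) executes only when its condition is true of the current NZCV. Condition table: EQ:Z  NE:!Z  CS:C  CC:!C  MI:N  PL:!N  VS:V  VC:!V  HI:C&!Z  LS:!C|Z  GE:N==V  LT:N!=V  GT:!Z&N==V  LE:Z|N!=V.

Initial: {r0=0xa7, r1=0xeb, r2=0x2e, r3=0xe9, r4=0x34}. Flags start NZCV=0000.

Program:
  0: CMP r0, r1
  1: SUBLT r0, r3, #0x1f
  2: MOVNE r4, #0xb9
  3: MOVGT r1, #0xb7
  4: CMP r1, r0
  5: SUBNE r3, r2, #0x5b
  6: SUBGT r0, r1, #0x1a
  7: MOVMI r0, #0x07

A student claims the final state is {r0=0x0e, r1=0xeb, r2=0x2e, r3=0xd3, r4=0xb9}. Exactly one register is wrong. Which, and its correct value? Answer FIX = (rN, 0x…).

FIX = (r0, 0xd1)

0: ✓ CMP  NZCV=1000
1: ✓ SUBLT  r0←0xca
2: ✓ MOVNE  r4←0xb9
3: · MOVGT
4: ✓ CMP  NZCV=0010
5: ✓ SUBNE  r3←0xd3
6: ✓ SUBGT  r0←0xd1
7: · MOVMI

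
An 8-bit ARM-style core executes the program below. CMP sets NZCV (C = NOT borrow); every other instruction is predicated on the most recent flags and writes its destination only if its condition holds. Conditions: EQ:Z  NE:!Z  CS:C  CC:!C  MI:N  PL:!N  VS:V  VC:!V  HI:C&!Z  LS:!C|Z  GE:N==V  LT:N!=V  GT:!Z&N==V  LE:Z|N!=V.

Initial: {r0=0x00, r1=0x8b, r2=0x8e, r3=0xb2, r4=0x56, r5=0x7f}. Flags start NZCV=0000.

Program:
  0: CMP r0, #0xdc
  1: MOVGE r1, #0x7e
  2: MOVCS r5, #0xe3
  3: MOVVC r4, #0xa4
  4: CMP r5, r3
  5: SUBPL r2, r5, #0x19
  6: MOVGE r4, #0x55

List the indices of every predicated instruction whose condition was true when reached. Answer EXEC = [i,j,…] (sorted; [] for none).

EXEC = [1,3,6]

0: ✓ CMP  NZCV=0000
1: ✓ MOVGE  r1←0x7e
2: · MOVCS
3: ✓ MOVVC  r4←0xa4
4: ✓ CMP  NZCV=1001
5: · SUBPL
6: ✓ MOVGE  r4←0x55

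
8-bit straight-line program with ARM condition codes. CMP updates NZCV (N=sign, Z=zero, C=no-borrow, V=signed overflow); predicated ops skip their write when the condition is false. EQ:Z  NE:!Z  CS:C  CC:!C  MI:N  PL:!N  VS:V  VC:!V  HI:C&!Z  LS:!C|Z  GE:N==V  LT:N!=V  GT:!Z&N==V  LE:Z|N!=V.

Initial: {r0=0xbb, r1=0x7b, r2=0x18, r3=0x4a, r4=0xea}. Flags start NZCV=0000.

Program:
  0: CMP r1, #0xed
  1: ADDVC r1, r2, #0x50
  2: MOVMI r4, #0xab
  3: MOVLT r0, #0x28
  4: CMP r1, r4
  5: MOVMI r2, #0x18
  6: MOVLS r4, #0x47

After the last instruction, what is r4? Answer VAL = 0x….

VAL = 0x47

[0] flags=1001 → (cmp)
[1] flags=1001 VC?F → skip
[2] flags=1001 MI?T → r4=0xab
[3] flags=1001 LT?F → skip
[4] flags=1001 → (cmp)
[5] flags=1001 MI?T → r2=0x18
[6] flags=1001 LS?T → r4=0x47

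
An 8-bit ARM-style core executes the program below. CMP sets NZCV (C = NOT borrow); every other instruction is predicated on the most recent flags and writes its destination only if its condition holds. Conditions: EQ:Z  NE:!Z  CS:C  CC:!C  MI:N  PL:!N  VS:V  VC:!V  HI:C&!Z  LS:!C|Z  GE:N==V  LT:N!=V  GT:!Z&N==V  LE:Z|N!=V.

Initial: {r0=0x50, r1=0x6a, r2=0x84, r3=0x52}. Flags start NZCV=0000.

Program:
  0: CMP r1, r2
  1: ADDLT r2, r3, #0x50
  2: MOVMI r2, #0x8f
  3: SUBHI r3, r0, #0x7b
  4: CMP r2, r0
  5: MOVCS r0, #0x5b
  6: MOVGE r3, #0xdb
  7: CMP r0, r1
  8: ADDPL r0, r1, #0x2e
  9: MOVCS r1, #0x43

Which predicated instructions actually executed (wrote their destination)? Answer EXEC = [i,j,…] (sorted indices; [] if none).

0: ✓ CMP  NZCV=1001
1: · ADDLT
2: ✓ MOVMI  r2←0x8f
3: · SUBHI
4: ✓ CMP  NZCV=0011
5: ✓ MOVCS  r0←0x5b
6: · MOVGE
7: ✓ CMP  NZCV=1000
8: · ADDPL
9: · MOVCS

EXEC = [2,5]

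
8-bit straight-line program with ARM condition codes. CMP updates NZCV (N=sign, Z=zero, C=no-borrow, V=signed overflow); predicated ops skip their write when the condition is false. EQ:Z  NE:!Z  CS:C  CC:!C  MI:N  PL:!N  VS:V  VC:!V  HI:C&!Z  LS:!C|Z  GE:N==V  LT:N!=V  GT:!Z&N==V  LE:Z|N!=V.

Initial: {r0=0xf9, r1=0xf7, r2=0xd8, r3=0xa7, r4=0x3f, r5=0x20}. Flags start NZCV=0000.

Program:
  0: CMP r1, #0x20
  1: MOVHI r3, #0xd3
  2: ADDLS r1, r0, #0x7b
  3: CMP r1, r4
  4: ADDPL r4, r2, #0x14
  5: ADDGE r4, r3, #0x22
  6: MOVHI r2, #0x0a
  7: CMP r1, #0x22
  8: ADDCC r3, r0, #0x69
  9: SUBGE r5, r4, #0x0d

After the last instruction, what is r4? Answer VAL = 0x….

VAL = 0x3f

0: ✓ CMP  NZCV=1010
1: ✓ MOVHI  r3←0xd3
2: · ADDLS
3: ✓ CMP  NZCV=1010
4: · ADDPL
5: · ADDGE
6: ✓ MOVHI  r2←0x0a
7: ✓ CMP  NZCV=1010
8: · ADDCC
9: · SUBGE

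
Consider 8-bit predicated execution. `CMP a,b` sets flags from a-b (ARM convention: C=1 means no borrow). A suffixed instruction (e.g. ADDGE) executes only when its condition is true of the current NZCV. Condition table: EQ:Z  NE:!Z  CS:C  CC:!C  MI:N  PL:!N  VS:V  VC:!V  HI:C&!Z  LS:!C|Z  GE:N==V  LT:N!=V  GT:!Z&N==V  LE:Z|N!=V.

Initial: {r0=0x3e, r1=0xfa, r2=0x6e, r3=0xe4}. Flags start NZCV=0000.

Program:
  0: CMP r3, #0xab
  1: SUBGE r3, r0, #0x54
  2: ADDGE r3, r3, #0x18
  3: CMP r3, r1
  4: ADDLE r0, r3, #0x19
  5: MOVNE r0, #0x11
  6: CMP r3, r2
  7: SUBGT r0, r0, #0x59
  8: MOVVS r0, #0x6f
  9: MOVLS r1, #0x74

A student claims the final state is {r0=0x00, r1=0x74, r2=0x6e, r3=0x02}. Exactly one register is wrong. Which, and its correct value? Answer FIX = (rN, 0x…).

0: ✓ CMP  NZCV=0010
1: ✓ SUBGE  r3←0xea
2: ✓ ADDGE  r3←0x02
3: ✓ CMP  NZCV=0000
4: · ADDLE
5: ✓ MOVNE  r0←0x11
6: ✓ CMP  NZCV=1000
7: · SUBGT
8: · MOVVS
9: ✓ MOVLS  r1←0x74

FIX = (r0, 0x11)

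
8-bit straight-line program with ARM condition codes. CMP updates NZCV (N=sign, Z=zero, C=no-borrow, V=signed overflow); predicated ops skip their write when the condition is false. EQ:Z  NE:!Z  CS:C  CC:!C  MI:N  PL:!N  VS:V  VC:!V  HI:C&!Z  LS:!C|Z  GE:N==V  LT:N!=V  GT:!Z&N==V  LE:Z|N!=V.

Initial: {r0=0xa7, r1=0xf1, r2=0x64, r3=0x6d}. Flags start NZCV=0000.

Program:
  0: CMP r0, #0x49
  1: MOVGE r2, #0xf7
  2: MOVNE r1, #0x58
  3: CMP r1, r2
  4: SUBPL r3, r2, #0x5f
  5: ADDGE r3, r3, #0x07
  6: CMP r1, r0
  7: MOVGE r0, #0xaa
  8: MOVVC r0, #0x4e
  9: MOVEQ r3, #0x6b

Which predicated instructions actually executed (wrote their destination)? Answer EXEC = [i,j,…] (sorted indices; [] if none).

0: ✓ CMP  NZCV=0011
1: · MOVGE
2: ✓ MOVNE  r1←0x58
3: ✓ CMP  NZCV=1000
4: · SUBPL
5: · ADDGE
6: ✓ CMP  NZCV=1001
7: ✓ MOVGE  r0←0xaa
8: · MOVVC
9: · MOVEQ

EXEC = [2,7]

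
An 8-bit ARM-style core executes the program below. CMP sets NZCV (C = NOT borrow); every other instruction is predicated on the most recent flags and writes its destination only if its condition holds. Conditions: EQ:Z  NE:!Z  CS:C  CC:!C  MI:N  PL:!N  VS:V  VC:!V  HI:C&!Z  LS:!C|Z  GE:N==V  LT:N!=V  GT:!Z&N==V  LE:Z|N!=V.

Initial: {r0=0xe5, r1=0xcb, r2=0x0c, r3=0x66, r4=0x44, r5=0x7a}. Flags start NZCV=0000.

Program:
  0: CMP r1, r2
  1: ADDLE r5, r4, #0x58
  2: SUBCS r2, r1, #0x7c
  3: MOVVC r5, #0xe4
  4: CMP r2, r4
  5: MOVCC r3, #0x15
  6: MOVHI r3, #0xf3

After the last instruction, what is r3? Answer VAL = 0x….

0: ✓ CMP  NZCV=1010
1: ✓ ADDLE  r5←0x9c
2: ✓ SUBCS  r2←0x4f
3: ✓ MOVVC  r5←0xe4
4: ✓ CMP  NZCV=0010
5: · MOVCC
6: ✓ MOVHI  r3←0xf3

VAL = 0xf3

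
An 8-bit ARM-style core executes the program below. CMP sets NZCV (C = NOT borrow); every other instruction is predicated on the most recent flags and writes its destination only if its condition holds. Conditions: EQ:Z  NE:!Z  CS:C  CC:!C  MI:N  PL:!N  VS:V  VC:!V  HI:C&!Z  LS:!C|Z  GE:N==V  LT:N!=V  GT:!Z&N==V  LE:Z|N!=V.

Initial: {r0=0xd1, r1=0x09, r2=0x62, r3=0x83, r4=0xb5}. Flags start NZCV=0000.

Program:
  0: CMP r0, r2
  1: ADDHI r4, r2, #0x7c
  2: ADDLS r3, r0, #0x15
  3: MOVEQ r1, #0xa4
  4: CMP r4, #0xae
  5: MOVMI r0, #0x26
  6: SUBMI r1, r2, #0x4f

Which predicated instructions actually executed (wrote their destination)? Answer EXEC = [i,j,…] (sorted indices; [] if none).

EXEC = [1]

[0] flags=0011 → (cmp)
[1] flags=0011 HI?T → r4=0xde
[2] flags=0011 LS?F → skip
[3] flags=0011 EQ?F → skip
[4] flags=0010 → (cmp)
[5] flags=0010 MI?F → skip
[6] flags=0010 MI?F → skip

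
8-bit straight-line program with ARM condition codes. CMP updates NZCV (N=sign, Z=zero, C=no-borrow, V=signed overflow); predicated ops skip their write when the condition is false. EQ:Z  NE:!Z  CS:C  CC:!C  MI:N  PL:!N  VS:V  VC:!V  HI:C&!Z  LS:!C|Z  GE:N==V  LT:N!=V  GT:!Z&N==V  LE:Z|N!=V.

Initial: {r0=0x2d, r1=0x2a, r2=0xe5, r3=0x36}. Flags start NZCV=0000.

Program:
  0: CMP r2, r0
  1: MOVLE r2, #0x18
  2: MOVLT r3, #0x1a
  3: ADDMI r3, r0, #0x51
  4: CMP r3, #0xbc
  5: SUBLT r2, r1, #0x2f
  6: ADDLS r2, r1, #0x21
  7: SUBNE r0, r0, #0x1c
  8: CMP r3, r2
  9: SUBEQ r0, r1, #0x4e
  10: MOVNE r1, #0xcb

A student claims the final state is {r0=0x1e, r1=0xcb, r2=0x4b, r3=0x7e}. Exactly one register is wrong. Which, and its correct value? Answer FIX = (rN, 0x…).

[0] flags=1010 → (cmp)
[1] flags=1010 LE?T → r2=0x18
[2] flags=1010 LT?T → r3=0x1a
[3] flags=1010 MI?T → r3=0x7e
[4] flags=1001 → (cmp)
[5] flags=1001 LT?F → skip
[6] flags=1001 LS?T → r2=0x4b
[7] flags=1001 NE?T → r0=0x11
[8] flags=0010 → (cmp)
[9] flags=0010 EQ?F → skip
[10] flags=0010 NE?T → r1=0xcb

FIX = (r0, 0x11)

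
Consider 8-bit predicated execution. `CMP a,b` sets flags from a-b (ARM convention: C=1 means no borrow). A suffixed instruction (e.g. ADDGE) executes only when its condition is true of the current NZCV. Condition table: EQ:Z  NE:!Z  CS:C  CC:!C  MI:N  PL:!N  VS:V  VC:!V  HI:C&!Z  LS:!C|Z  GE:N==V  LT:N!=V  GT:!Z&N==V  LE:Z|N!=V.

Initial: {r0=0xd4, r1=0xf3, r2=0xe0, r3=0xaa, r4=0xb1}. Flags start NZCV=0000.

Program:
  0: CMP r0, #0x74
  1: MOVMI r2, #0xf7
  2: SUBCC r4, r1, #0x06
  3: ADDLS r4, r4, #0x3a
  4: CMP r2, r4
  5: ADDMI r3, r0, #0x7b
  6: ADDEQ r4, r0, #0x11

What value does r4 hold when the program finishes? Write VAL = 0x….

VAL = 0xb1

[0] flags=0011 → (cmp)
[1] flags=0011 MI?F → skip
[2] flags=0011 CC?F → skip
[3] flags=0011 LS?F → skip
[4] flags=0010 → (cmp)
[5] flags=0010 MI?F → skip
[6] flags=0010 EQ?F → skip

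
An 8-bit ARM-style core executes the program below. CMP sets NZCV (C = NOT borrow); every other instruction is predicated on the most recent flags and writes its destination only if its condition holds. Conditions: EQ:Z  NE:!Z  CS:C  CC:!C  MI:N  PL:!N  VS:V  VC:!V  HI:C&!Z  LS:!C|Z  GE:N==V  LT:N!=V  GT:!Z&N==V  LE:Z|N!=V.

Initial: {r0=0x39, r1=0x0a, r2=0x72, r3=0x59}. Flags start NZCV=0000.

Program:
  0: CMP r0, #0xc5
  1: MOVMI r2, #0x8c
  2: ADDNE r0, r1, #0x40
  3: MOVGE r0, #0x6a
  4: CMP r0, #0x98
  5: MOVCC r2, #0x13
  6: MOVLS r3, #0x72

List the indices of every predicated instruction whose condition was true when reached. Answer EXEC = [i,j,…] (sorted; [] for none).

0: ✓ CMP  NZCV=0000
1: · MOVMI
2: ✓ ADDNE  r0←0x4a
3: ✓ MOVGE  r0←0x6a
4: ✓ CMP  NZCV=1001
5: ✓ MOVCC  r2←0x13
6: ✓ MOVLS  r3←0x72

EXEC = [2,3,5,6]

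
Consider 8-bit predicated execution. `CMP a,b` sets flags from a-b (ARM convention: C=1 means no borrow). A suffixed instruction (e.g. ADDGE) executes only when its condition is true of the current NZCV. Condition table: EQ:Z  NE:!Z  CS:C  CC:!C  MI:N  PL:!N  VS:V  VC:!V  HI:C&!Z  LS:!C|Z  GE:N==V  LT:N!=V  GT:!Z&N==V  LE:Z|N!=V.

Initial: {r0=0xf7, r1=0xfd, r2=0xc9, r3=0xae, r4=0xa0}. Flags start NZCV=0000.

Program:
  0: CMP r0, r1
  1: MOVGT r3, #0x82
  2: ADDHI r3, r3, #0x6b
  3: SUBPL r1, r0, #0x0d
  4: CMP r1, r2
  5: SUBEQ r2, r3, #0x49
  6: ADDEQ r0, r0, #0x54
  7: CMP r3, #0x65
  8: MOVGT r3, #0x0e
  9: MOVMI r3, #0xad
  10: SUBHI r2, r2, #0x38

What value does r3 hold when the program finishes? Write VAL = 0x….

VAL = 0xae

0: ✓ CMP  NZCV=1000
1: · MOVGT
2: · ADDHI
3: · SUBPL
4: ✓ CMP  NZCV=0010
5: · SUBEQ
6: · ADDEQ
7: ✓ CMP  NZCV=0011
8: · MOVGT
9: · MOVMI
10: ✓ SUBHI  r2←0x91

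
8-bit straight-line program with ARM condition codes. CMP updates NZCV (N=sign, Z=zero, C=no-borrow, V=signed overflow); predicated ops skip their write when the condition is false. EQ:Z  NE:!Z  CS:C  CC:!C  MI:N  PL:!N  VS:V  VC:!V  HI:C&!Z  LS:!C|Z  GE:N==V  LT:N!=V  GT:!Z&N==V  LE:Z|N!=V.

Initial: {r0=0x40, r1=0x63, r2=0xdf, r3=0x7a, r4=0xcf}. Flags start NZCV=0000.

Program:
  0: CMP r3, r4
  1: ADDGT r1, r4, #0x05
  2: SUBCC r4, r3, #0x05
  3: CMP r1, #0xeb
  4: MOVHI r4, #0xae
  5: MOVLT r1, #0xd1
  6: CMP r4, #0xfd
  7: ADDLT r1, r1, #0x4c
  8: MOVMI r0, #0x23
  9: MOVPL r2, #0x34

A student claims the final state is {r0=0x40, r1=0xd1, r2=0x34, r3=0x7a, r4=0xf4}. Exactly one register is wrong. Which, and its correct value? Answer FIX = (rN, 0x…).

FIX = (r4, 0x75)

0: ✓ CMP  NZCV=1001
1: ✓ ADDGT  r1←0xd4
2: ✓ SUBCC  r4←0x75
3: ✓ CMP  NZCV=1000
4: · MOVHI
5: ✓ MOVLT  r1←0xd1
6: ✓ CMP  NZCV=0000
7: · ADDLT
8: · MOVMI
9: ✓ MOVPL  r2←0x34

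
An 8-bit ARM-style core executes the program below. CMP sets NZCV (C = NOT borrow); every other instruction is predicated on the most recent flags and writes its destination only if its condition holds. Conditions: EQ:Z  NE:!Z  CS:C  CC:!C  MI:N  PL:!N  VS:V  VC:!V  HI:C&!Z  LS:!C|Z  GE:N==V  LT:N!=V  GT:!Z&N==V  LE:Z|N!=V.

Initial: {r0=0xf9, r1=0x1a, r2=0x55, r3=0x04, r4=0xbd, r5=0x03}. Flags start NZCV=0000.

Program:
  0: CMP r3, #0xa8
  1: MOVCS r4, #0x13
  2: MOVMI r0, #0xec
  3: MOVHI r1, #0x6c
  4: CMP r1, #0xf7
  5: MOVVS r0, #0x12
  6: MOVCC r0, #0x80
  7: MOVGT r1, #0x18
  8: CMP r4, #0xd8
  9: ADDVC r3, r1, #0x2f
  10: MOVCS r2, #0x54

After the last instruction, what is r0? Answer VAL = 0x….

VAL = 0x80

[0] flags=0000 → (cmp)
[1] flags=0000 CS?F → skip
[2] flags=0000 MI?F → skip
[3] flags=0000 HI?F → skip
[4] flags=0000 → (cmp)
[5] flags=0000 VS?F → skip
[6] flags=0000 CC?T → r0=0x80
[7] flags=0000 GT?T → r1=0x18
[8] flags=1000 → (cmp)
[9] flags=1000 VC?T → r3=0x47
[10] flags=1000 CS?F → skip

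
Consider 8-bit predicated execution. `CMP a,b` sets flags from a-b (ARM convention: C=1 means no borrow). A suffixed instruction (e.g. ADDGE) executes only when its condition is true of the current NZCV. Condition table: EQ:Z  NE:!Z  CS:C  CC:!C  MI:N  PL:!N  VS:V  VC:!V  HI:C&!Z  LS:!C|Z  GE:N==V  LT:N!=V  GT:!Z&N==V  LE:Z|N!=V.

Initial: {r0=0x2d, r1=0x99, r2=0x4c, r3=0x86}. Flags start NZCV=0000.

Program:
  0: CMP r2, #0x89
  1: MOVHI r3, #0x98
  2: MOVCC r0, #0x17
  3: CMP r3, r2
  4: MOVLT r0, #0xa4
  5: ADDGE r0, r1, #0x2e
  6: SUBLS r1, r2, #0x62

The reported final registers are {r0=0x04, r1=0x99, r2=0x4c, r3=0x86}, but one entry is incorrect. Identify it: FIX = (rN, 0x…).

FIX = (r0, 0xa4)

[0] flags=1001 → (cmp)
[1] flags=1001 HI?F → skip
[2] flags=1001 CC?T → r0=0x17
[3] flags=0011 → (cmp)
[4] flags=0011 LT?T → r0=0xa4
[5] flags=0011 GE?F → skip
[6] flags=0011 LS?F → skip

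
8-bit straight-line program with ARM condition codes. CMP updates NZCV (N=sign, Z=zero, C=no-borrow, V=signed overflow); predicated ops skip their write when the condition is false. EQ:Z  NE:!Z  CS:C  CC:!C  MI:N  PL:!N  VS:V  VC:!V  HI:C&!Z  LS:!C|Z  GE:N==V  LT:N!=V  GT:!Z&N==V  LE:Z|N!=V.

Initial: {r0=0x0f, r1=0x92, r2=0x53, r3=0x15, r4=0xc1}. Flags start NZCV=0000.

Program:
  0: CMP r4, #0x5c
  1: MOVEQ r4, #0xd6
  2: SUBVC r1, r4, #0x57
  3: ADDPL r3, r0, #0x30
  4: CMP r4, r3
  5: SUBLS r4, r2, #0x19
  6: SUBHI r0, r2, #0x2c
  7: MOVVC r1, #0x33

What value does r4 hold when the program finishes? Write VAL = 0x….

VAL = 0xc1

0: ✓ CMP  NZCV=0011
1: · MOVEQ
2: · SUBVC
3: ✓ ADDPL  r3←0x3f
4: ✓ CMP  NZCV=1010
5: · SUBLS
6: ✓ SUBHI  r0←0x27
7: ✓ MOVVC  r1←0x33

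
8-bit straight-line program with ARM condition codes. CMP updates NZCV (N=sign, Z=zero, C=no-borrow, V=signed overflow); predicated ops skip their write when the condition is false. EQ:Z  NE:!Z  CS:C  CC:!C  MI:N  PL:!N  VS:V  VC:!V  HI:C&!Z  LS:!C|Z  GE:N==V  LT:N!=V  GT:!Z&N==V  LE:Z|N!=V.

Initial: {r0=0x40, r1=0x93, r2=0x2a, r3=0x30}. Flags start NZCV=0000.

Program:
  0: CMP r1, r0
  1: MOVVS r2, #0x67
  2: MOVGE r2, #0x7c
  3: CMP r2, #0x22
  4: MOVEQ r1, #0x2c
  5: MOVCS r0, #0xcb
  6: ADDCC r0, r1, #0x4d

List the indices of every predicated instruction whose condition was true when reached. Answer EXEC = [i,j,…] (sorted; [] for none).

EXEC = [1,5]

[0] flags=0011 → (cmp)
[1] flags=0011 VS?T → r2=0x67
[2] flags=0011 GE?F → skip
[3] flags=0010 → (cmp)
[4] flags=0010 EQ?F → skip
[5] flags=0010 CS?T → r0=0xcb
[6] flags=0010 CC?F → skip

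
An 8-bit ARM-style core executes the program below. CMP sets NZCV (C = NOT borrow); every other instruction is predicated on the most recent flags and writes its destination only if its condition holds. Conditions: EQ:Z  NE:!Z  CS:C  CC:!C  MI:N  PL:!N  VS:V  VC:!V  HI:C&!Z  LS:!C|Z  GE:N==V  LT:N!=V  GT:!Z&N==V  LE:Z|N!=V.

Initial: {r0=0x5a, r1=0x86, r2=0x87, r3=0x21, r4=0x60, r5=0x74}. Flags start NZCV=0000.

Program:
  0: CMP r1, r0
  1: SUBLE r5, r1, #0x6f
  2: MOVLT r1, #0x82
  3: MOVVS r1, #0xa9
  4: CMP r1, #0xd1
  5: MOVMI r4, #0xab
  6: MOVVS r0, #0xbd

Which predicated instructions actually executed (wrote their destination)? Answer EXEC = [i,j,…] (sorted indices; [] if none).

[0] flags=0011 → (cmp)
[1] flags=0011 LE?T → r5=0x17
[2] flags=0011 LT?T → r1=0x82
[3] flags=0011 VS?T → r1=0xa9
[4] flags=1000 → (cmp)
[5] flags=1000 MI?T → r4=0xab
[6] flags=1000 VS?F → skip

EXEC = [1,2,3,5]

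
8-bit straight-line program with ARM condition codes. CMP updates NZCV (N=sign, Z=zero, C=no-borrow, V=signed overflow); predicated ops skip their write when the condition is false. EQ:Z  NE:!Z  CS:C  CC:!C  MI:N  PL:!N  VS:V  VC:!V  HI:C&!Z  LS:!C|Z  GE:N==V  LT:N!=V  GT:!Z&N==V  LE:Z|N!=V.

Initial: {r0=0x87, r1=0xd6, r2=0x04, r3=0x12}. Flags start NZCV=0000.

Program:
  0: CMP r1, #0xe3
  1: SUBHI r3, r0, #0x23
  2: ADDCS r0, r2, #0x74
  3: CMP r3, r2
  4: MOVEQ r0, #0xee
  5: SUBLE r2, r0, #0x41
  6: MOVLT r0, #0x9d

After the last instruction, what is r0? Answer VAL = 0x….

VAL = 0x87

0: ✓ CMP  NZCV=1000
1: · SUBHI
2: · ADDCS
3: ✓ CMP  NZCV=0010
4: · MOVEQ
5: · SUBLE
6: · MOVLT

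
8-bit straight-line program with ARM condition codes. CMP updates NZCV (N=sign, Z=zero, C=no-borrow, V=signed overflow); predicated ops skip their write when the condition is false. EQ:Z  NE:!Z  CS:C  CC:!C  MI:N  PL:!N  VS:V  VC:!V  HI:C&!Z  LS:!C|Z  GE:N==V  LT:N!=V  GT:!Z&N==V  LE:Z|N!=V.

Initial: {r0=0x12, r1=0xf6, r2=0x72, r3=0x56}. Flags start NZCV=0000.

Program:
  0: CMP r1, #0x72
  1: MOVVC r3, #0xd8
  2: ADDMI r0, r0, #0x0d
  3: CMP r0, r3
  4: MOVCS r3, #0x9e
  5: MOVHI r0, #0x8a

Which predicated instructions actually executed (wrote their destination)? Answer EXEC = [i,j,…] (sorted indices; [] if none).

0: ✓ CMP  NZCV=1010
1: ✓ MOVVC  r3←0xd8
2: ✓ ADDMI  r0←0x1f
3: ✓ CMP  NZCV=0000
4: · MOVCS
5: · MOVHI

EXEC = [1,2]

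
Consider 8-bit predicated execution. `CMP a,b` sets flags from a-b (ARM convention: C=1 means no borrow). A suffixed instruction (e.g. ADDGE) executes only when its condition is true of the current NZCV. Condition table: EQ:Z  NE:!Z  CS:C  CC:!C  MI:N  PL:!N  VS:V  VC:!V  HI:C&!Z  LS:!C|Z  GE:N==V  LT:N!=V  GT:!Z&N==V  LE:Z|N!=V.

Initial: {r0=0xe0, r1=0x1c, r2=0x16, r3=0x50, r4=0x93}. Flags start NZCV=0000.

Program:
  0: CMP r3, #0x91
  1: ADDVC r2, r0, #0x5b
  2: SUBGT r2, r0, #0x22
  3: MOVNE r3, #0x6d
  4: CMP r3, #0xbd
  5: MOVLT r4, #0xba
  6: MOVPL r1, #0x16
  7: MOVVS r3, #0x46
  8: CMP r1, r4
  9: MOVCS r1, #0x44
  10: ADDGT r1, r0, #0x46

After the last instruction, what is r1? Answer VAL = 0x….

0: ✓ CMP  NZCV=1001
1: · ADDVC
2: ✓ SUBGT  r2←0xbe
3: ✓ MOVNE  r3←0x6d
4: ✓ CMP  NZCV=1001
5: · MOVLT
6: · MOVPL
7: ✓ MOVVS  r3←0x46
8: ✓ CMP  NZCV=1001
9: · MOVCS
10: ✓ ADDGT  r1←0x26

VAL = 0x26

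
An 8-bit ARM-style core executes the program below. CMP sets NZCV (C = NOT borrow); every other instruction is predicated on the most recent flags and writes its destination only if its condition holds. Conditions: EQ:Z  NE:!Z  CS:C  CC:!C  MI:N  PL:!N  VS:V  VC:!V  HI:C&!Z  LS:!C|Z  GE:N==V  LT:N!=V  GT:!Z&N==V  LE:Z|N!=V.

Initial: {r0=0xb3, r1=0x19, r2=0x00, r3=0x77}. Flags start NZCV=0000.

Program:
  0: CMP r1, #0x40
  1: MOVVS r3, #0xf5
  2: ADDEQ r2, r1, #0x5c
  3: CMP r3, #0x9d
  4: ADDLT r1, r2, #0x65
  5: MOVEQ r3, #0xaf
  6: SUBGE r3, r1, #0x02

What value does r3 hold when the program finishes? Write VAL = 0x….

VAL = 0x17

[0] flags=1000 → (cmp)
[1] flags=1000 VS?F → skip
[2] flags=1000 EQ?F → skip
[3] flags=1001 → (cmp)
[4] flags=1001 LT?F → skip
[5] flags=1001 EQ?F → skip
[6] flags=1001 GE?T → r3=0x17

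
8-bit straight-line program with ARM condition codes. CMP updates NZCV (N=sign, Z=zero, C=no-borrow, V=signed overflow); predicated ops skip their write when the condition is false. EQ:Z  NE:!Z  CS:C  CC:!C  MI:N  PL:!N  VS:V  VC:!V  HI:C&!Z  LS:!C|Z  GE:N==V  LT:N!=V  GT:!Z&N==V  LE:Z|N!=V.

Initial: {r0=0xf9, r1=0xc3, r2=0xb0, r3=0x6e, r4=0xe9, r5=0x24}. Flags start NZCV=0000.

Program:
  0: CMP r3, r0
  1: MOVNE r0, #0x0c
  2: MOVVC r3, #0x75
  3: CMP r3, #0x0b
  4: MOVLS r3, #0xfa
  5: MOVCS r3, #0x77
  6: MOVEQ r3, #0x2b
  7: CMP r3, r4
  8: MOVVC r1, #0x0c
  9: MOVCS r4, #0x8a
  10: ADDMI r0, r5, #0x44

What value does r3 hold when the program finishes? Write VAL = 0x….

VAL = 0x77

[0] flags=0000 → (cmp)
[1] flags=0000 NE?T → r0=0x0c
[2] flags=0000 VC?T → r3=0x75
[3] flags=0010 → (cmp)
[4] flags=0010 LS?F → skip
[5] flags=0010 CS?T → r3=0x77
[6] flags=0010 EQ?F → skip
[7] flags=1001 → (cmp)
[8] flags=1001 VC?F → skip
[9] flags=1001 CS?F → skip
[10] flags=1001 MI?T → r0=0x68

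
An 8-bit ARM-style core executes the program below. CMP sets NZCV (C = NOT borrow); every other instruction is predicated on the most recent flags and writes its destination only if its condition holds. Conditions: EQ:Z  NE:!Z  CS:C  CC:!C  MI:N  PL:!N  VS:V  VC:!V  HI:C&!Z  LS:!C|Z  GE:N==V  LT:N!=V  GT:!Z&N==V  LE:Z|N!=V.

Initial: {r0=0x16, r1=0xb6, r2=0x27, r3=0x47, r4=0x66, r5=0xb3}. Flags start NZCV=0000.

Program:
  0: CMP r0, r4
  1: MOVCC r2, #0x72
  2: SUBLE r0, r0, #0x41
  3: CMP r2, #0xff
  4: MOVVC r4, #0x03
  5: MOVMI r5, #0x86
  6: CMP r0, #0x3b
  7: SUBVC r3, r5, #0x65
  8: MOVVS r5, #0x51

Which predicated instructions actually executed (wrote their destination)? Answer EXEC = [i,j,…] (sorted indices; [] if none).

EXEC = [1,2,4,7]

0: ✓ CMP  NZCV=1000
1: ✓ MOVCC  r2←0x72
2: ✓ SUBLE  r0←0xd5
3: ✓ CMP  NZCV=0000
4: ✓ MOVVC  r4←0x03
5: · MOVMI
6: ✓ CMP  NZCV=1010
7: ✓ SUBVC  r3←0x4e
8: · MOVVS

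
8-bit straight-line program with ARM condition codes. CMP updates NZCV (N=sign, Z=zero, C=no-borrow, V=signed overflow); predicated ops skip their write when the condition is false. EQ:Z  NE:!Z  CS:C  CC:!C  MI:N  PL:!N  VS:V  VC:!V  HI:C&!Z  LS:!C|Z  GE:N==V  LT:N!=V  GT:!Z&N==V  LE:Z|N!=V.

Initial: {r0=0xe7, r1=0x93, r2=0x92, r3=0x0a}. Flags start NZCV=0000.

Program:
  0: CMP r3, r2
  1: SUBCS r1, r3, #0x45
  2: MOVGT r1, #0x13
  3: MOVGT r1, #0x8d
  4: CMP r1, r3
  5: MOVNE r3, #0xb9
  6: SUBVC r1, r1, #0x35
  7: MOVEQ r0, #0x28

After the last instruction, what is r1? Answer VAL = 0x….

VAL = 0x58

0: ✓ CMP  NZCV=0000
1: · SUBCS
2: ✓ MOVGT  r1←0x13
3: ✓ MOVGT  r1←0x8d
4: ✓ CMP  NZCV=1010
5: ✓ MOVNE  r3←0xb9
6: ✓ SUBVC  r1←0x58
7: · MOVEQ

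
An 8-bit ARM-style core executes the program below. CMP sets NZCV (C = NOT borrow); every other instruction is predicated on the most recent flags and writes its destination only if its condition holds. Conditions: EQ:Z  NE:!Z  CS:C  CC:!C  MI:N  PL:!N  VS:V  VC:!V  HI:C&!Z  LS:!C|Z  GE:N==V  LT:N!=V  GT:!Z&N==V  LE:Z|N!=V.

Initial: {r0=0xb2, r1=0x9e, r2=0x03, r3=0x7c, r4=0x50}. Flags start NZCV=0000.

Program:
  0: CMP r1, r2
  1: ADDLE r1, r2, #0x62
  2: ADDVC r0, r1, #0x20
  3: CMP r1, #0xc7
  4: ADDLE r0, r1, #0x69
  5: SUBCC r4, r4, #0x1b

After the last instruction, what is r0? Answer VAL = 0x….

VAL = 0x85

0: ✓ CMP  NZCV=1010
1: ✓ ADDLE  r1←0x65
2: ✓ ADDVC  r0←0x85
3: ✓ CMP  NZCV=1001
4: · ADDLE
5: ✓ SUBCC  r4←0x35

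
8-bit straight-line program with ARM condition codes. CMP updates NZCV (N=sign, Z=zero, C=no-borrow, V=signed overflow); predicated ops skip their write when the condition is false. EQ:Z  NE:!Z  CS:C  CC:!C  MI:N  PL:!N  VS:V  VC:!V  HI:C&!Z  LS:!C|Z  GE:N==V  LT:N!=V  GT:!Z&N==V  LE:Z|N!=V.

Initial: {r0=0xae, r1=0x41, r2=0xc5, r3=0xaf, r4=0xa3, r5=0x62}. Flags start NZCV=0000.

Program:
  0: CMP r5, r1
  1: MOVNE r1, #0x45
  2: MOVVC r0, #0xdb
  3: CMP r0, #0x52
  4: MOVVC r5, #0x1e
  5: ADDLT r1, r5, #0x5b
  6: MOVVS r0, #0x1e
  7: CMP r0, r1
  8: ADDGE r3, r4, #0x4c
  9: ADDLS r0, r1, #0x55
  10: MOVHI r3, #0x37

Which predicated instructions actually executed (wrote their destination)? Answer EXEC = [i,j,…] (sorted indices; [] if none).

0: ✓ CMP  NZCV=0010
1: ✓ MOVNE  r1←0x45
2: ✓ MOVVC  r0←0xdb
3: ✓ CMP  NZCV=1010
4: ✓ MOVVC  r5←0x1e
5: ✓ ADDLT  r1←0x79
6: · MOVVS
7: ✓ CMP  NZCV=0011
8: · ADDGE
9: · ADDLS
10: ✓ MOVHI  r3←0x37

EXEC = [1,2,4,5,10]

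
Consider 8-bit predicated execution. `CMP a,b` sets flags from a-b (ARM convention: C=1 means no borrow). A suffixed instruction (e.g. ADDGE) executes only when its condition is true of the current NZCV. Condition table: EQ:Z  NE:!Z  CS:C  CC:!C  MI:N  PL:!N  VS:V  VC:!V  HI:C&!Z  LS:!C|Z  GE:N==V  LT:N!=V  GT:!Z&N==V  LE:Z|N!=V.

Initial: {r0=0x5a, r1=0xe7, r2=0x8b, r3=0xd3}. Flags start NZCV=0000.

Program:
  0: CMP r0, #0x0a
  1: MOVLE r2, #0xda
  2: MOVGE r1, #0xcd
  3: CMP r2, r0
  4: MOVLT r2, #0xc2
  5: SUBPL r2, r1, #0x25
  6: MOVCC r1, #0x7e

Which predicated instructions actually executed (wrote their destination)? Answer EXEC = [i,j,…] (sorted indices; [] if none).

EXEC = [2,4,5]

[0] flags=0010 → (cmp)
[1] flags=0010 LE?F → skip
[2] flags=0010 GE?T → r1=0xcd
[3] flags=0011 → (cmp)
[4] flags=0011 LT?T → r2=0xc2
[5] flags=0011 PL?T → r2=0xa8
[6] flags=0011 CC?F → skip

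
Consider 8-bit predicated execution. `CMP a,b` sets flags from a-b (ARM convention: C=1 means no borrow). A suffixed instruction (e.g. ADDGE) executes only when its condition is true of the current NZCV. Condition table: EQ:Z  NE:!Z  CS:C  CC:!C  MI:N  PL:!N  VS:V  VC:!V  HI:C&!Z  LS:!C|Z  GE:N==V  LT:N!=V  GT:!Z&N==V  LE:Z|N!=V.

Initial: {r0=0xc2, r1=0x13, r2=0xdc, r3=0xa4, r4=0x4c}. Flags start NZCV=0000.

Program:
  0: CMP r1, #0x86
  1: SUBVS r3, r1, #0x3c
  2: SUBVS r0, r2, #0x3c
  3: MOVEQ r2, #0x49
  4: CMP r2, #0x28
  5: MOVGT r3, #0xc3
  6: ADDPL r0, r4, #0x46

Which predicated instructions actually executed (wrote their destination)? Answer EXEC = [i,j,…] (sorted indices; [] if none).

[0] flags=1001 → (cmp)
[1] flags=1001 VS?T → r3=0xd7
[2] flags=1001 VS?T → r0=0xa0
[3] flags=1001 EQ?F → skip
[4] flags=1010 → (cmp)
[5] flags=1010 GT?F → skip
[6] flags=1010 PL?F → skip

EXEC = [1,2]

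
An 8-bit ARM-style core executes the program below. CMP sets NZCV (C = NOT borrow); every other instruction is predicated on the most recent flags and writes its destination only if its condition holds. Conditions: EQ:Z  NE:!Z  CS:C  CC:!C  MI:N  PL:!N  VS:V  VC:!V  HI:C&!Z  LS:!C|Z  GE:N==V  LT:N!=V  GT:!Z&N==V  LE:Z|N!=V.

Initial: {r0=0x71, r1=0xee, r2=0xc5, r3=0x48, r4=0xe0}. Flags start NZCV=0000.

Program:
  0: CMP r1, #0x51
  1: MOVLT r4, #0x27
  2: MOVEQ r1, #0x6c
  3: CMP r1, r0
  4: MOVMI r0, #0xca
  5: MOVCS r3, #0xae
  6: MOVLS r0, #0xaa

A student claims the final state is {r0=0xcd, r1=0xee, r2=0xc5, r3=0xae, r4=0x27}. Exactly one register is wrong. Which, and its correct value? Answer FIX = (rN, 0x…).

FIX = (r0, 0x71)

0: ✓ CMP  NZCV=1010
1: ✓ MOVLT  r4←0x27
2: · MOVEQ
3: ✓ CMP  NZCV=0011
4: · MOVMI
5: ✓ MOVCS  r3←0xae
6: · MOVLS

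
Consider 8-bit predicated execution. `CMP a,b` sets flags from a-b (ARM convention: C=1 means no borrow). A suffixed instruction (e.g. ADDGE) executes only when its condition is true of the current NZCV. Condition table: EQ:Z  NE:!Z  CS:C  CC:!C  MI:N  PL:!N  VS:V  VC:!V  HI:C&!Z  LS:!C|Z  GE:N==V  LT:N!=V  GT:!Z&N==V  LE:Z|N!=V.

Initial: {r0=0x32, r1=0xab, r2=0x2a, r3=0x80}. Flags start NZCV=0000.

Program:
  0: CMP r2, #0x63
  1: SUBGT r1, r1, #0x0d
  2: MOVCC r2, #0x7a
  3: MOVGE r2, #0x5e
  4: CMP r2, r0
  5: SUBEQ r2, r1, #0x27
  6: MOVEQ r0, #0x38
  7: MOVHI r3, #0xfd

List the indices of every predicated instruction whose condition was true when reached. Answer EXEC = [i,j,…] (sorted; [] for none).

0: ✓ CMP  NZCV=1000
1: · SUBGT
2: ✓ MOVCC  r2←0x7a
3: · MOVGE
4: ✓ CMP  NZCV=0010
5: · SUBEQ
6: · MOVEQ
7: ✓ MOVHI  r3←0xfd

EXEC = [2,7]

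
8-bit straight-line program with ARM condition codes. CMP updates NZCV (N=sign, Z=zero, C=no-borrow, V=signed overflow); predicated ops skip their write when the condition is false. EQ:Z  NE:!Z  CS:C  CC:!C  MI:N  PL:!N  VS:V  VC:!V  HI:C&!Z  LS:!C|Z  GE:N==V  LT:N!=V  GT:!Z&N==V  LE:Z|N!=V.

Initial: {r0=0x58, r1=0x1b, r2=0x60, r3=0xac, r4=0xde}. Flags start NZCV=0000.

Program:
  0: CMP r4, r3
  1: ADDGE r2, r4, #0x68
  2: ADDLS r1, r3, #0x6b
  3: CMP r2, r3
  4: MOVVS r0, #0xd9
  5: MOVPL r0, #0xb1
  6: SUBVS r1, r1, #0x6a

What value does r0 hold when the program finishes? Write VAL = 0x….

0: ✓ CMP  NZCV=0010
1: ✓ ADDGE  r2←0x46
2: · ADDLS
3: ✓ CMP  NZCV=1001
4: ✓ MOVVS  r0←0xd9
5: · MOVPL
6: ✓ SUBVS  r1←0xb1

VAL = 0xd9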